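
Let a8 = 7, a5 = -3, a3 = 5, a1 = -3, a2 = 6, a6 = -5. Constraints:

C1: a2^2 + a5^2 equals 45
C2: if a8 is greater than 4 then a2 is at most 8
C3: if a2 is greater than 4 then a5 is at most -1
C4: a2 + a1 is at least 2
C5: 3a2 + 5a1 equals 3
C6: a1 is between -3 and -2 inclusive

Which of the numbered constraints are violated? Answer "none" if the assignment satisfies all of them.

C1: a2^2 + a5^2 = 6^2 + (-3)^2 = 36 + 9 = 45  ✔
C2: a8 = 7 > 4, so we need a2 ≤ 8; a2 = 6 ≤ 8  ✔
C3: a2 = 6 > 4, so we need a5 ≤ -1; a5 = -3 ≤ -1  ✔
C4: a2 + a1 = 6 + (-3) = 3; 3 ≥ 2  ✔
C5: 3a2 + 5a1 = 3(6) + 5(-3) = 3  ✔
C6: a1 = -3 lies in [-3, -2]  ✔

The assignment satisfies every constraint.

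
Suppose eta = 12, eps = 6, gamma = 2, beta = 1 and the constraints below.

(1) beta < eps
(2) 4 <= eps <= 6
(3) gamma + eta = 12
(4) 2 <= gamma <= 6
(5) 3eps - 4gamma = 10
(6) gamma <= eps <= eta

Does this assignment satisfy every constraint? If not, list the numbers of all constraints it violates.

(1) beta = 1, eps = 6; 1 < 6 — satisfied.
(2) eps = 6 lies in [4, 6] — satisfied.
(3) gamma + eta = 2 + 12 = 14, not 12 — violated.
(4) gamma = 2 lies in [2, 6] — satisfied.
(5) 3eps - 4gamma = 3(6) - 4(2) = 10 — satisfied.
(6) values 2 <= 6 <= 12 — satisfied.

Violated: 3.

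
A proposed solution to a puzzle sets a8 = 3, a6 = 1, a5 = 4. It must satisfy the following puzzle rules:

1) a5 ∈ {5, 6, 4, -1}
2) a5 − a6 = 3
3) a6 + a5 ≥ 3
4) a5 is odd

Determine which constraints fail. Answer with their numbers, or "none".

1) a5 = 4 is in {5, 6, 4, -1}  ✓
2) a5 − a6 = 4 − 1 = 3  ✓
3) a6 + a5 = 1 + 4 = 5; 5 ≥ 3  ✓
4) a5 = 4 is even  ✗

No — constraint 4 is not satisfied.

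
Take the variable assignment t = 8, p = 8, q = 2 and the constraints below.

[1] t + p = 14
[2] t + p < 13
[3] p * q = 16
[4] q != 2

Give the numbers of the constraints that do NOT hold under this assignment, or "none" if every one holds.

The assignment fails constraints 1, 2, and 4.

[1] t + p = 8 + 8 = 16, not 14  no
[2] t + p = 8 + 8 = 16; 16 ≥ 13, bound 13 not met  no
[3] p * q = 8 * 2 = 16  yes
[4] q = 2, but 2 is required to differ  no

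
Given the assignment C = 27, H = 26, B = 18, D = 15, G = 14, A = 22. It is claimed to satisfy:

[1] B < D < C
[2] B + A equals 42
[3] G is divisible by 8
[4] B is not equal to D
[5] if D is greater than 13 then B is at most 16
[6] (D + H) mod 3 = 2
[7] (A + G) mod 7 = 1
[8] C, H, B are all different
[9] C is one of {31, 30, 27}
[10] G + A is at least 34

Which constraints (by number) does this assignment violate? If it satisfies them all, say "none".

[1] values 18, 15, 27; B = 18 is not < D = 15 — violated.
[2] B + A = 18 + 22 = 40, not 42 — violated.
[3] 14 = 8*1 + 6, so 8 does not divide 14 — violated.
[4] B = 18, D = 15; distinct — OK.
[5] D = 15 > 13, so we need B ≤ 16; but B = 18 > 16 — violated.
[6] D + H = 41; 41 mod 3 = 2 — OK.
[7] A + G = 36; 36 mod 7 = 1 — OK.
[8] values 27, 26, 18 are pairwise distinct — OK.
[9] C = 27 is in {31, 30, 27} — OK.
[10] G + A = 14 + 22 = 36; 36 ≥ 34 — OK.

Constraints 1, 2, 3, and 5 do not hold.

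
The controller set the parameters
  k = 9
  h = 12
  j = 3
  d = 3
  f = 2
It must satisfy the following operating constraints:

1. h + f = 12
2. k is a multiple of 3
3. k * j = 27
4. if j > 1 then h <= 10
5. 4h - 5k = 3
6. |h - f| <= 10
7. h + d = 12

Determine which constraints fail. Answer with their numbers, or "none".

1. h + f = 12 + 2 = 14, not 12 — fails.
2. 9 / 3 = 3, so 3 divides 9 — holds.
3. k * j = 9 * 3 = 27 — holds.
4. j = 3 > 1, so we need h ≤ 10; but h = 12 > 10 — fails.
5. 4h - 5k = 4(12) - 5(9) = 3 — holds.
6. |12 - 2| = 10; 10 ≤ 10 — holds.
7. h + d = 12 + 3 = 15, not 12 — fails.

Constraints 1, 4, and 7 do not hold.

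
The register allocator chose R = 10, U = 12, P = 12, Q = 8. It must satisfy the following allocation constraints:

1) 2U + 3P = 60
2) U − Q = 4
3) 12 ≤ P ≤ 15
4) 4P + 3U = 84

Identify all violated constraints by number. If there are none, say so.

Yes — all constraints hold.

1) 2U + 3P = 2(12) + 3(12) = 60  ✔
2) U − Q = 12 − 8 = 4  ✔
3) P = 12 lies in [12, 15]  ✔
4) 4P + 3U = 4(12) + 3(12) = 84  ✔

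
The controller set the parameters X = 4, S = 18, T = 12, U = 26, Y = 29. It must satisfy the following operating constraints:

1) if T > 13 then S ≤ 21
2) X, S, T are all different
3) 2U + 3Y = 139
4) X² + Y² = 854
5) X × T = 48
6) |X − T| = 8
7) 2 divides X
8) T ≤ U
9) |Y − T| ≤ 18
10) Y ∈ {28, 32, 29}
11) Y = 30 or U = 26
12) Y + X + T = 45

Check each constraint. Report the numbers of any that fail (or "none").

1) T = 12, not > 13; antecedent false, conditional vacuously true — holds.
2) values 4, 18, 12 are pairwise distinct — holds.
3) 2U + 3Y = 2(26) + 3(29) = 139 — holds.
4) X² + Y² = 4² + 29² = 16 + 841 = 857, not 854 — does not hold.
5) X × T = 4 × 12 = 48 — holds.
6) |4 − 12| = 8 — holds.
7) 4 / 2 = 2, so 2 divides 4 — holds.
8) T = 12, U = 26; 12 ≤ 26 — holds.
9) |29 − 12| = 17; 17 ≤ 18 — holds.
10) Y = 29 is in {28, 32, 29} — holds.
11) Y = 29 ≠ 30, but U = 26 = 26 (second disjunct) — holds.
12) Y + X + T = 29 + 4 + 12 = 45 — holds.

Constraint 4 is violated.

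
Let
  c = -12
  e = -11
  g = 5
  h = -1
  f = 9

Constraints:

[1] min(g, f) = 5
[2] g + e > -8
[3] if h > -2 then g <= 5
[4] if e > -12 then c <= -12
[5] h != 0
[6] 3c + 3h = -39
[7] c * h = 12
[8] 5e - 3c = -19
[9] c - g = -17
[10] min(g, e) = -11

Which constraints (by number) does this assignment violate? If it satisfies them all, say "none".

None — every constraint holds.

[1] min(5, 9) = 5 — holds.
[2] g + e = 5 + (-11) = -6; -6 > -8 — holds.
[3] h = -1 > -2, so we need g ≤ 5; g = 5 ≤ 5 — holds.
[4] e = -11 > -12, so we need c ≤ -12; c = -12 ≤ -12 — holds.
[5] h = -1, and -1 ≠ 0 — holds.
[6] 3c + 3h = 3(-12) + 3(-1) = -39 — holds.
[7] c * h = -12 * (-1) = 12 — holds.
[8] 5e - 3c = 5(-11) - 3(-12) = -19 — holds.
[9] c - g = -12 - 5 = -17 — holds.
[10] min(5, -11) = -11 — holds.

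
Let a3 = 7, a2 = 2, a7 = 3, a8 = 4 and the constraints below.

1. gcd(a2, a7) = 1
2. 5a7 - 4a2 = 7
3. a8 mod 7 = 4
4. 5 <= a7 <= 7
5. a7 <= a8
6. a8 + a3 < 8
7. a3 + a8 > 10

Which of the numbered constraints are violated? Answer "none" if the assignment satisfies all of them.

Constraints 4 and 6 are violated.

1. gcd(2, 3) = 1  OK
2. 5a7 - 4a2 = 5(3) - 4(2) = 7  OK
3. 4 mod 7 = 4  OK
4. a7 = 3 is outside [5, 7]  FAIL
5. a7 = 3, a8 = 4; 3 ≤ 4  OK
6. a8 + a3 = 4 + 7 = 11; 11 ≥ 8, bound 8 not met  FAIL
7. a3 + a8 = 7 + 4 = 11; 11 > 10  OK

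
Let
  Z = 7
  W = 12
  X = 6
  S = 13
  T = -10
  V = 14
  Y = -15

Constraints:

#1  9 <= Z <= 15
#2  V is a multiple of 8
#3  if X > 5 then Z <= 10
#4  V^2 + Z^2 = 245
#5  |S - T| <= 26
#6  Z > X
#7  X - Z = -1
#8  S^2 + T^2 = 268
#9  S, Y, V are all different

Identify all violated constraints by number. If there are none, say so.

#1 Z = 7 is outside [9, 15]  false
#2 14 = 8*1 + 6, so 8 does not divide 14  false
#3 X = 6 > 5, so we need Z ≤ 10; Z = 7 ≤ 10  true
#4 V^2 + Z^2 = 14^2 + 7^2 = 196 + 49 = 245  true
#5 |13 - (-10)| = 23; 23 ≤ 26  true
#6 Z = 7, X = 6; 7 > 6  true
#7 X - Z = 6 - 7 = -1  true
#8 S^2 + T^2 = 13^2 + (-10)^2 = 169 + 100 = 269, not 268  false
#9 values 13, -15, 14 are pairwise distinct  true

The assignment fails constraints 1, 2, and 8.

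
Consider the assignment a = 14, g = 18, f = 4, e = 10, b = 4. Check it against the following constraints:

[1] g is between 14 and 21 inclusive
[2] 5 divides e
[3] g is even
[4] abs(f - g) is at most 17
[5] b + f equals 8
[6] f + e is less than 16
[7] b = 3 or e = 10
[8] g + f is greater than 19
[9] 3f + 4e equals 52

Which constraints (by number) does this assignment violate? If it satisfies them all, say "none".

[1] g = 18 lies in [14, 21] — holds.
[2] 10 / 5 = 2, so 5 divides 10 — holds.
[3] g = 18 is even — holds.
[4] abs(4 - 18) = 14; 14 ≤ 17 — holds.
[5] b + f = 4 + 4 = 8 — holds.
[6] f + e = 4 + 10 = 14; 14 < 16 — holds.
[7] b = 4 ≠ 3, but e = 10 = 10 (second disjunct) — holds.
[8] g + f = 18 + 4 = 22; 22 > 19 — holds.
[9] 3f + 4e = 3(4) + 4(10) = 52 — holds.

The assignment satisfies every constraint.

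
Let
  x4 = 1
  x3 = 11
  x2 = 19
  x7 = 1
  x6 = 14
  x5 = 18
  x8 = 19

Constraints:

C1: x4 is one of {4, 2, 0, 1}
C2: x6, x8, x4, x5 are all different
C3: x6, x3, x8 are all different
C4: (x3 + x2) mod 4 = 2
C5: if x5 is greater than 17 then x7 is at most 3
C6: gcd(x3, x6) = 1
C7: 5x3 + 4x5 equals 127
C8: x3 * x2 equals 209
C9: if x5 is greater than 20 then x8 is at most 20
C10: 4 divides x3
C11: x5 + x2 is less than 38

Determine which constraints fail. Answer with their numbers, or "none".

Constraint 10 is violated.

C1: x4 = 1 is in {4, 2, 0, 1}  yes
C2: values 14, 19, 1, 18 are pairwise distinct  yes
C3: values 14, 11, 19 are pairwise distinct  yes
C4: x3 + x2 = 30; 30 mod 4 = 2  yes
C5: x5 = 18 > 17, so we need x7 ≤ 3; x7 = 1 ≤ 3  yes
C6: gcd(11, 14) = 1  yes
C7: 5x3 + 4x5 = 5(11) + 4(18) = 127  yes
C8: x3 * x2 = 11 * 19 = 209  yes
C9: x5 = 18, not > 20; antecedent false, conditional vacuously true  yes
C10: 11 = 4*2 + 3, so 4 does not divide 11  no
C11: x5 + x2 = 18 + 19 = 37; 37 < 38  yes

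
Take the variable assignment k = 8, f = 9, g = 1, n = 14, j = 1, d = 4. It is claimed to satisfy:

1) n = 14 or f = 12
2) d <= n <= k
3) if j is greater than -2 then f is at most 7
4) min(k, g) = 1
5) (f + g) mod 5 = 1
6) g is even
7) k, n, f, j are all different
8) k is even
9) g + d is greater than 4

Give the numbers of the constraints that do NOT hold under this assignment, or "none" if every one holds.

The assignment fails constraints 2, 3, 5, and 6.

1) n = 14 = 14 (first disjunct)  ✔
2) values 4, 14, 8; n = 14 is not <= k = 8  ✘
3) j = 1 > -2, so we need f ≤ 7; but f = 9 > 7  ✘
4) min(8, 1) = 1  ✔
5) f + g = 10; 10 mod 5 = 0, not 1  ✘
6) g = 1 is odd  ✘
7) values 8, 14, 9, 1 are pairwise distinct  ✔
8) k = 8 is even  ✔
9) g + d = 1 + 4 = 5; 5 > 4  ✔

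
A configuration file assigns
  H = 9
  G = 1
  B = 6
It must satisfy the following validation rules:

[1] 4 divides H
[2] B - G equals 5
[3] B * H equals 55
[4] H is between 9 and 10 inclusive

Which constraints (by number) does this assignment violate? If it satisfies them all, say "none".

[1] 9 = 4*2 + 1, so 4 does not divide 9 — fails.
[2] B - G = 6 - 1 = 5 — holds.
[3] B * H = 6 * 9 = 54, not 55 — fails.
[4] H = 9 lies in [9, 10] — holds.

No — constraints 1 and 3 are not satisfied.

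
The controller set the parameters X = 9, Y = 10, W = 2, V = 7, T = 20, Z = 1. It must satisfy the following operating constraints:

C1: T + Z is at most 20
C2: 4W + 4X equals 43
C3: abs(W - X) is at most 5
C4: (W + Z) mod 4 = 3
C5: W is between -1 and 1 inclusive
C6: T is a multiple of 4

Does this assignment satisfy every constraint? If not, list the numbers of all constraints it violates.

C1: T + Z = 20 + 1 = 21; 21 > 20, bound 20 not met  fails
C2: 4W + 4X = 4(2) + 4(9) = 44, not 43  fails
C3: abs(2 - 9) = 7; 7 > 5, exceeds bound 5  fails
C4: W + Z = 3; 3 mod 4 = 3  holds
C5: W = 2 is outside [-1, 1]  fails
C6: 20 / 4 = 5, so 4 divides 20  holds

Constraints 1, 2, 3, 5 are violated.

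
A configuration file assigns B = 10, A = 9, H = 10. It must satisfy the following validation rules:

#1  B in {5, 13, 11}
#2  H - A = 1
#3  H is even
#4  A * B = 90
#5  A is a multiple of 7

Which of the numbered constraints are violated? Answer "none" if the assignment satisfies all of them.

Constraints 1 and 5 are violated.

#1 B = 10 is not in {5, 13, 11}  ✗
#2 H - A = 10 - 9 = 1  ✓
#3 H = 10 is even  ✓
#4 A * B = 9 * 10 = 90  ✓
#5 9 = 7*1 + 2, so 7 does not divide 9  ✗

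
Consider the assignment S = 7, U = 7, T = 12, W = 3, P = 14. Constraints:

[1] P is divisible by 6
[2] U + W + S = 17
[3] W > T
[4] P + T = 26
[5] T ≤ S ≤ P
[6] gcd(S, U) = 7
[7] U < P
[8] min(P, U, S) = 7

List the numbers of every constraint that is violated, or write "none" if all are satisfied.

[1] 14 = 6×2 + 2, so 6 does not divide 14 — fails.
[2] U + W + S = 7 + 3 + 7 = 17 — holds.
[3] W = 3, T = 12; 3 ≤ 12 (want >) — fails.
[4] P + T = 14 + 12 = 26 — holds.
[5] values 12, 7, 14; T = 12 is not ≤ S = 7 — fails.
[6] gcd(7, 7) = 7 — holds.
[7] U = 7, P = 14; 7 < 14 — holds.
[8] min(14, 7, 7) = 7 — holds.

Violated: 1, 3, and 5.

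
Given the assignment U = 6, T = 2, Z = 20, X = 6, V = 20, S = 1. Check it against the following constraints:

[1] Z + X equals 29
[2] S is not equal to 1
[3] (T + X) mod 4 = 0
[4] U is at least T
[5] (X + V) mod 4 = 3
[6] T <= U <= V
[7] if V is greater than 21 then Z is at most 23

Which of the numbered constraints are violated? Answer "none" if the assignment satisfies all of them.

[1] Z + X = 20 + 6 = 26, not 29 — fails.
[2] S = 1, but 1 is required to differ — fails.
[3] T + X = 8; 8 mod 4 = 0 — holds.
[4] U = 6, T = 2; 6 ≥ 2 — holds.
[5] X + V = 26; 26 mod 4 = 2, not 3 — fails.
[6] values 2 <= 6 <= 20 — holds.
[7] V = 20, not > 21; antecedent false, conditional vacuously true — holds.

No — constraints 1, 2, and 5 are not satisfied.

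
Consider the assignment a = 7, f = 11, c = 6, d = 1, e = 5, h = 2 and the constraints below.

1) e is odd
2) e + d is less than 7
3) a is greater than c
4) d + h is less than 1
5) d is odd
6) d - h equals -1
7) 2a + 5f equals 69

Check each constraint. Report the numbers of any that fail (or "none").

1) e = 5 is odd — OK.
2) e + d = 5 + 1 = 6; 6 < 7 — OK.
3) a = 7, c = 6; 7 > 6 — OK.
4) d + h = 1 + 2 = 3; 3 ≥ 1, bound 1 not met — violated.
5) d = 1 is odd — OK.
6) d - h = 1 - 2 = -1 — OK.
7) 2a + 5f = 2(7) + 5(11) = 69 — OK.

Constraint 4 is violated.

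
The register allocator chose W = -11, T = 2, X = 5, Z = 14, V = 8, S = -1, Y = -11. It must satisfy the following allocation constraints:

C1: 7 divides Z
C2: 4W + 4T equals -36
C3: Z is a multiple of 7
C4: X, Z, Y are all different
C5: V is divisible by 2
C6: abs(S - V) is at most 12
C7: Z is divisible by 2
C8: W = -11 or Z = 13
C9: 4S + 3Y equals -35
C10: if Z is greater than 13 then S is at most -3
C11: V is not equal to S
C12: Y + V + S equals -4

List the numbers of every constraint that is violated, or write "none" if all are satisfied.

The assignment fails constraints 9, 10.

C1: 14 / 7 = 2, so 7 divides 14 — OK.
C2: 4W + 4T = 4(-11) + 4(2) = -36 — OK.
C3: 14 / 7 = 2, so 7 divides 14 — OK.
C4: values 5, 14, -11 are pairwise distinct — OK.
C5: 8 / 2 = 4, so 2 divides 8 — OK.
C6: abs(-1 - 8) = 9; 9 ≤ 12 — OK.
C7: 14 / 2 = 7, so 2 divides 14 — OK.
C8: W = -11 = -11 (first disjunct) — OK.
C9: 4S + 3Y = 4(-1) + 3(-11) = -37, not -35 — violated.
C10: Z = 14 > 13, so we need S ≤ -3; but S = -1 > -3 — violated.
C11: V = 8, S = -1; distinct — OK.
C12: Y + V + S = -11 + 8 + (-1) = -4 — OK.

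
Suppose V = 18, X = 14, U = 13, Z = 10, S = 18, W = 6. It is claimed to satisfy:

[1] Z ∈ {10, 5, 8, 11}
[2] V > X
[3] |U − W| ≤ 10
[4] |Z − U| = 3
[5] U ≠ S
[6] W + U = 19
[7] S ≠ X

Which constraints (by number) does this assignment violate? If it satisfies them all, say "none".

[1] Z = 10 is in {10, 5, 8, 11} — OK.
[2] V = 18, X = 14; 18 > 14 — OK.
[3] |13 − 6| = 7; 7 ≤ 10 — OK.
[4] |10 − 13| = 3 — OK.
[5] U = 13, S = 18; distinct — OK.
[6] W + U = 6 + 13 = 19 — OK.
[7] S = 18, X = 14; distinct — OK.

Yes — all constraints hold.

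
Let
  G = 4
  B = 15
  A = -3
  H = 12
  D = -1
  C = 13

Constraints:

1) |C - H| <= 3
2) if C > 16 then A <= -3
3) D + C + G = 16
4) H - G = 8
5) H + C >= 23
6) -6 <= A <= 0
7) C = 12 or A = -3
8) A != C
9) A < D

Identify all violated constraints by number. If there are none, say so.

1) |13 - 12| = 1; 1 ≤ 3  ✓
2) C = 13, not > 16; antecedent false, conditional vacuously true  ✓
3) D + C + G = -1 + 13 + 4 = 16  ✓
4) H - G = 12 - 4 = 8  ✓
5) H + C = 12 + 13 = 25; 25 ≥ 23  ✓
6) A = -3 lies in [-6, 0]  ✓
7) C = 13 ≠ 12, but A = -3 = -3 (second disjunct)  ✓
8) A = -3, C = 13; distinct  ✓
9) A = -3, D = -1; -3 < -1  ✓

Yes — all constraints hold.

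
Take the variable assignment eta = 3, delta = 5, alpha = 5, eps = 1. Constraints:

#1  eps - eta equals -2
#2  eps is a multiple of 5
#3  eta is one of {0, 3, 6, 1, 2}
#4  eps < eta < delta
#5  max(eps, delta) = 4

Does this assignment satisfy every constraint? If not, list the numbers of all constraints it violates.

#1 eps - eta = 1 - 3 = -2 — satisfied.
#2 1 = 5*0 + 1, so 5 does not divide 1 — violated.
#3 eta = 3 is in {0, 3, 6, 1, 2} — satisfied.
#4 values 1 < 3 < 5 — satisfied.
#5 max(1, 5) = 5, not 4 — violated.

The assignment fails constraints 2 and 5.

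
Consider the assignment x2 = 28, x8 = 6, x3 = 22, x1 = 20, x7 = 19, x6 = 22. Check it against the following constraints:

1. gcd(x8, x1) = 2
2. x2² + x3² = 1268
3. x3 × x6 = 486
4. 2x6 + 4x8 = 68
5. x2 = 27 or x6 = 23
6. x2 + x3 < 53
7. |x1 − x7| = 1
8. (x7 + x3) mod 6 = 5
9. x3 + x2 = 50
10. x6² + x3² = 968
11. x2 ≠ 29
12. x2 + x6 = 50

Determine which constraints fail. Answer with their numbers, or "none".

The assignment fails constraints 3 and 5.

1. gcd(6, 20) = 2 — holds.
2. x2² + x3² = 28² + 22² = 784 + 484 = 1268 — holds.
3. x3 × x6 = 22 × 22 = 484, not 486 — fails.
4. 2x6 + 4x8 = 2(22) + 4(6) = 68 — holds.
5. x2 = 28 ≠ 27 and x6 = 22 ≠ 23; both disjuncts false — fails.
6. x2 + x3 = 28 + 22 = 50; 50 < 53 — holds.
7. |20 − 19| = 1 — holds.
8. x7 + x3 = 41; 41 mod 6 = 5 — holds.
9. x3 + x2 = 22 + 28 = 50 — holds.
10. x6² + x3² = 22² + 22² = 484 + 484 = 968 — holds.
11. x2 = 28, and 28 ≠ 29 — holds.
12. x2 + x6 = 28 + 22 = 50 — holds.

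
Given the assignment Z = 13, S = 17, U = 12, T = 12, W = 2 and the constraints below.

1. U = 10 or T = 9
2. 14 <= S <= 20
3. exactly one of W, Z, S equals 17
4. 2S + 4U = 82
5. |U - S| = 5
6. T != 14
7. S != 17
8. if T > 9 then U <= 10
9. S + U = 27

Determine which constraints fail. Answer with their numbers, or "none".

1. U = 12 ≠ 10 and T = 12 ≠ 9; both disjuncts false  false
2. S = 17 lies in [14, 20]  true
3. W=2, Z=13, S=17; 1 of them equals 17  true
4. 2S + 4U = 2(17) + 4(12) = 82  true
5. |12 - 17| = 5  true
6. T = 12, and 12 ≠ 14  true
7. S = 17, but 17 is required to differ  false
8. T = 12 > 9, so we need U ≤ 10; but U = 12 > 10  false
9. S + U = 17 + 12 = 29, not 27  false

The assignment fails constraints 1, 7, 8, 9.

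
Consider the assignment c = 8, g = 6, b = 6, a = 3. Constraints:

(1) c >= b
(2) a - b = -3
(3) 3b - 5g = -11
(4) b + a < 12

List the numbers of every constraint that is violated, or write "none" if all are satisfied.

(1) c = 8, b = 6; 8 ≥ 6 — holds.
(2) a - b = 3 - 6 = -3 — holds.
(3) 3b - 5g = 3(6) - 5(6) = -12, not -11 — does not hold.
(4) b + a = 6 + 3 = 9; 9 < 12 — holds.

The assignment fails constraint 3.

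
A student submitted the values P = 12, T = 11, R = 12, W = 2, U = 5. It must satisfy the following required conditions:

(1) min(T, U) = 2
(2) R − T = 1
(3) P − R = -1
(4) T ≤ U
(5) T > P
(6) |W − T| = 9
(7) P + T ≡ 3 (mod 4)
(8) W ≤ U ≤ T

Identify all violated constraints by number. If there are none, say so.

(1) min(11, 5) = 5, not 2  ✘
(2) R − T = 12 − 11 = 1  ✔
(3) P − R = 12 − 12 = 0, not -1  ✘
(4) T = 11, U = 5; 11 > 5 (want ≤)  ✘
(5) T = 11, P = 12; 11 ≤ 12 (want >)  ✘
(6) |2 − 11| = 9  ✔
(7) P + T = 23; 23 mod 4 = 3  ✔
(8) values 2 ≤ 5 ≤ 11  ✔

The assignment fails constraints 1, 3, 4, and 5.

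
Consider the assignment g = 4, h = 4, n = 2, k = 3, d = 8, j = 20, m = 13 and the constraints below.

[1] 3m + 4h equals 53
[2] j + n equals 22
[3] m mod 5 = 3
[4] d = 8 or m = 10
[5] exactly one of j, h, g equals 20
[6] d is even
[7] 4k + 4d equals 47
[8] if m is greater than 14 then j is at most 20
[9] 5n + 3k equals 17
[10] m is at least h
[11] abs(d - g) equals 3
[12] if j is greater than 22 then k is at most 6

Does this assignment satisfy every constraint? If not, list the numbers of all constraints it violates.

[1] 3m + 4h = 3(13) + 4(4) = 55, not 53 — fails.
[2] j + n = 20 + 2 = 22 — holds.
[3] 13 mod 5 = 3 — holds.
[4] d = 8 = 8 (first disjunct) — holds.
[5] j=20, h=4, g=4; 1 of them equals 20 — holds.
[6] d = 8 is even — holds.
[7] 4k + 4d = 4(3) + 4(8) = 44, not 47 — fails.
[8] m = 13, not > 14; antecedent false, conditional vacuously true — holds.
[9] 5n + 3k = 5(2) + 3(3) = 19, not 17 — fails.
[10] m = 13, h = 4; 13 ≥ 4 — holds.
[11] abs(8 - 4) = 4, not 3 — fails.
[12] j = 20, not > 22; antecedent false, conditional vacuously true — holds.

Constraints 1, 7, 9, 11 are violated.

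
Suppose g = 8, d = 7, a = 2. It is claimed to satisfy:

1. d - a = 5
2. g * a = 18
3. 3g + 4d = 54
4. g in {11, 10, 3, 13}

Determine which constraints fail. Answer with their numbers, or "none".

1. d - a = 7 - 2 = 5  ✓
2. g * a = 8 * 2 = 16, not 18  ✗
3. 3g + 4d = 3(8) + 4(7) = 52, not 54  ✗
4. g = 8 is not in {11, 10, 3, 13}  ✗

Violated: 2, 3, and 4.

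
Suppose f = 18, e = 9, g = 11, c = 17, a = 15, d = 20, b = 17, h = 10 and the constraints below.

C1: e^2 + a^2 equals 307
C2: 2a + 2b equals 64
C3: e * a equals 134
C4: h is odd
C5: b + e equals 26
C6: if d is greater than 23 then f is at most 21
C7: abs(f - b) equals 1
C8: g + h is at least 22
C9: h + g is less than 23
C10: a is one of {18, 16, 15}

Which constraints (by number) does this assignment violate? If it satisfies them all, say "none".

Constraints 1, 3, 4, and 8 are violated.

C1: e^2 + a^2 = 9^2 + 15^2 = 81 + 225 = 306, not 307  ✗
C2: 2a + 2b = 2(15) + 2(17) = 64  ✓
C3: e * a = 9 * 15 = 135, not 134  ✗
C4: h = 10 is even  ✗
C5: b + e = 17 + 9 = 26  ✓
C6: d = 20, not > 23; antecedent false, conditional vacuously true  ✓
C7: abs(18 - 17) = 1  ✓
C8: g + h = 11 + 10 = 21; 21 < 22, bound 22 not met  ✗
C9: h + g = 10 + 11 = 21; 21 < 23  ✓
C10: a = 15 is in {18, 16, 15}  ✓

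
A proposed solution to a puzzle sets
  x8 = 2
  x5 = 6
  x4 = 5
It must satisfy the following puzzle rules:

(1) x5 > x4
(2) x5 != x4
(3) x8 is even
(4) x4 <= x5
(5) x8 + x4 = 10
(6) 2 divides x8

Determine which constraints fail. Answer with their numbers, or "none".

No — constraint 5 is not satisfied.

(1) x5 = 6, x4 = 5; 6 > 5  true
(2) x5 = 6, x4 = 5; distinct  true
(3) x8 = 2 is even  true
(4) x4 = 5, x5 = 6; 5 ≤ 6  true
(5) x8 + x4 = 2 + 5 = 7, not 10  false
(6) 2 / 2 = 1, so 2 divides 2  true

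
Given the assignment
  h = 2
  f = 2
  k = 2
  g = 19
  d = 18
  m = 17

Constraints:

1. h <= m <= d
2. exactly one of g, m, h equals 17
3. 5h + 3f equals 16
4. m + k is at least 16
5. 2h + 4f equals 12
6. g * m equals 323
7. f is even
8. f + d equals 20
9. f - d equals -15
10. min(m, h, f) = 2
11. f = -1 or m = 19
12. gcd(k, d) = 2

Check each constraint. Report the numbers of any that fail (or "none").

1. values 2 <= 17 <= 18 — satisfied.
2. g=19, m=17, h=2; 1 of them equals 17 — satisfied.
3. 5h + 3f = 5(2) + 3(2) = 16 — satisfied.
4. m + k = 17 + 2 = 19; 19 ≥ 16 — satisfied.
5. 2h + 4f = 2(2) + 4(2) = 12 — satisfied.
6. g * m = 19 * 17 = 323 — satisfied.
7. f = 2 is even — satisfied.
8. f + d = 2 + 18 = 20 — satisfied.
9. f - d = 2 - 18 = -16, not -15 — violated.
10. min(17, 2, 2) = 2 — satisfied.
11. f = 2 ≠ -1 and m = 17 ≠ 19; both disjuncts false — violated.
12. gcd(2, 18) = 2 — satisfied.

Constraints 9, 11 are violated.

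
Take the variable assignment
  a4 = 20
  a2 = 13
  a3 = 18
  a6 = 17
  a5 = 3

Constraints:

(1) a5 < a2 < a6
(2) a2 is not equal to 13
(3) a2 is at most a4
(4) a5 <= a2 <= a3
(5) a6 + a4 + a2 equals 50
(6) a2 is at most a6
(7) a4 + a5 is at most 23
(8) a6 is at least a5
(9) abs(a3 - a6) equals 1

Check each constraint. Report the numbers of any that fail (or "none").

(1) values 3 < 13 < 17 — OK.
(2) a2 = 13, but 13 is required to differ — violated.
(3) a2 = 13, a4 = 20; 13 ≤ 20 — OK.
(4) values 3 <= 13 <= 18 — OK.
(5) a6 + a4 + a2 = 17 + 20 + 13 = 50 — OK.
(6) a2 = 13, a6 = 17; 13 ≤ 17 — OK.
(7) a4 + a5 = 20 + 3 = 23; 23 ≤ 23 — OK.
(8) a6 = 17, a5 = 3; 17 ≥ 3 — OK.
(9) abs(18 - 17) = 1 — OK.

The assignment fails constraint 2.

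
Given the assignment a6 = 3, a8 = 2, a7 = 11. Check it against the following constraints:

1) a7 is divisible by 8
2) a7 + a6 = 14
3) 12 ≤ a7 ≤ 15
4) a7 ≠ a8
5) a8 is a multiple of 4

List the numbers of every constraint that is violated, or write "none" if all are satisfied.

1) 11 = 8×1 + 3, so 8 does not divide 11  false
2) a7 + a6 = 11 + 3 = 14  true
3) a7 = 11 is outside [12, 15]  false
4) a7 = 11, a8 = 2; distinct  true
5) 2 = 4×0 + 2, so 4 does not divide 2  false

Violated: 1, 3, and 5.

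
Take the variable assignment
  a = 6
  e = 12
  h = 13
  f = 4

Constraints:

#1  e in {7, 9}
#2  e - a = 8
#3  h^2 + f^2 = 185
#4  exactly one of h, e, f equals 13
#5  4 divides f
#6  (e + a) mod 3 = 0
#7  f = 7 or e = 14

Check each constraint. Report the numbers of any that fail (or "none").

#1 e = 12 is not in {7, 9} — violated.
#2 e - a = 12 - 6 = 6, not 8 — violated.
#3 h^2 + f^2 = 13^2 + 4^2 = 169 + 16 = 185 — OK.
#4 h=13, e=12, f=4; 1 of them equals 13 — OK.
#5 4 / 4 = 1, so 4 divides 4 — OK.
#6 e + a = 18; 18 mod 3 = 0 — OK.
#7 f = 4 ≠ 7 and e = 12 ≠ 14; both disjuncts false — violated.

No — constraints 1, 2, and 7 are not satisfied.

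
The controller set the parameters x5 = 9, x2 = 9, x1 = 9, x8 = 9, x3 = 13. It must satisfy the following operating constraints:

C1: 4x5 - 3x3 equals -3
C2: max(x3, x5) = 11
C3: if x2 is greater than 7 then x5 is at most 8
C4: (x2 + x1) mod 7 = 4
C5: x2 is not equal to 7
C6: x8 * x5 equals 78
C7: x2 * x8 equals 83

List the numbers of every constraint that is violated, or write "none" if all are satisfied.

Violated: 2, 3, 6, 7.

C1: 4x5 - 3x3 = 4(9) - 3(13) = -3  ✔
C2: max(13, 9) = 13, not 11  ✘
C3: x2 = 9 > 7, so we need x5 ≤ 8; but x5 = 9 > 8  ✘
C4: x2 + x1 = 18; 18 mod 7 = 4  ✔
C5: x2 = 9, and 9 ≠ 7  ✔
C6: x8 * x5 = 9 * 9 = 81, not 78  ✘
C7: x2 * x8 = 9 * 9 = 81, not 83  ✘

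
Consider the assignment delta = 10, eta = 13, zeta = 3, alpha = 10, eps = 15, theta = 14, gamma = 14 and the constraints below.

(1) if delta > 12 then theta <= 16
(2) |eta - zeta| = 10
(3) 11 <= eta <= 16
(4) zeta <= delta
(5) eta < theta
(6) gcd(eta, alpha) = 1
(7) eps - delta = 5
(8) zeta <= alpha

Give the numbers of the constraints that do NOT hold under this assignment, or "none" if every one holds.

(1) delta = 10, not > 12; antecedent false, conditional vacuously true  yes
(2) |13 - 3| = 10  yes
(3) eta = 13 lies in [11, 16]  yes
(4) zeta = 3, delta = 10; 3 ≤ 10  yes
(5) eta = 13, theta = 14; 13 < 14  yes
(6) gcd(13, 10) = 1  yes
(7) eps - delta = 15 - 10 = 5  yes
(8) zeta = 3, alpha = 10; 3 ≤ 10  yes

The assignment satisfies every constraint.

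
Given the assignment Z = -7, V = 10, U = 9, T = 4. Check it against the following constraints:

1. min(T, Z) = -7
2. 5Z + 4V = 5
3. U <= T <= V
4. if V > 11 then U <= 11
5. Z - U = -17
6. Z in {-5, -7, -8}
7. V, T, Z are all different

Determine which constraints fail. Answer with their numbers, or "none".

Constraints 3, 5 are violated.

1. min(4, -7) = -7 — holds.
2. 5Z + 4V = 5(-7) + 4(10) = 5 — holds.
3. values 9, 4, 10; U = 9 is not <= T = 4 — fails.
4. V = 10, not > 11; antecedent false, conditional vacuously true — holds.
5. Z - U = -7 - 9 = -16, not -17 — fails.
6. Z = -7 is in {-5, -7, -8} — holds.
7. values 10, 4, -7 are pairwise distinct — holds.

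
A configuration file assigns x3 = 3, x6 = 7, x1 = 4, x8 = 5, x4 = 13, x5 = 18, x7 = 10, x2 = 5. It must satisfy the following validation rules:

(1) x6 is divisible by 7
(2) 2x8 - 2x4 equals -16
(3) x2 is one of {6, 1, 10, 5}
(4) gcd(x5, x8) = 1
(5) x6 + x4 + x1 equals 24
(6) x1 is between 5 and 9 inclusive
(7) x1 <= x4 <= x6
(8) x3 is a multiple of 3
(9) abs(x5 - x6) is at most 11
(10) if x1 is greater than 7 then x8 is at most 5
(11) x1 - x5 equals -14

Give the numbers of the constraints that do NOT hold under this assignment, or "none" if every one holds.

Constraints 6 and 7 do not hold.

(1) 7 / 7 = 1, so 7 divides 7  yes
(2) 2x8 - 2x4 = 2(5) - 2(13) = -16  yes
(3) x2 = 5 is in {6, 1, 10, 5}  yes
(4) gcd(18, 5) = 1  yes
(5) x6 + x4 + x1 = 7 + 13 + 4 = 24  yes
(6) x1 = 4 is outside [5, 9]  no
(7) values 4, 13, 7; x4 = 13 is not <= x6 = 7  no
(8) 3 / 3 = 1, so 3 divides 3  yes
(9) abs(18 - 7) = 11; 11 ≤ 11  yes
(10) x1 = 4, not > 7; antecedent false, conditional vacuously true  yes
(11) x1 - x5 = 4 - 18 = -14  yes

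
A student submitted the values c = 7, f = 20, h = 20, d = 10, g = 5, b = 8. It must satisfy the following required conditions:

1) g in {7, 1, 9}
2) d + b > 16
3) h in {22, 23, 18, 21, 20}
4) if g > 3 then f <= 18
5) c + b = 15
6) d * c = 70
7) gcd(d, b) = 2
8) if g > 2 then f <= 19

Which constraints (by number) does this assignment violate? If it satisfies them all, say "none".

No — constraints 1, 4, and 8 are not satisfied.

1) g = 5 is not in {7, 1, 9}  fails
2) d + b = 10 + 8 = 18; 18 > 16  holds
3) h = 20 is in {22, 23, 18, 21, 20}  holds
4) g = 5 > 3, so we need f ≤ 18; but f = 20 > 18  fails
5) c + b = 7 + 8 = 15  holds
6) d * c = 10 * 7 = 70  holds
7) gcd(10, 8) = 2  holds
8) g = 5 > 2, so we need f ≤ 19; but f = 20 > 19  fails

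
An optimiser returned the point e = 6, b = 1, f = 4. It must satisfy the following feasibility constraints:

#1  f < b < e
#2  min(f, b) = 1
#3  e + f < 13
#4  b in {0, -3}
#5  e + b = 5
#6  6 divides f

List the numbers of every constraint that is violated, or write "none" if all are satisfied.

The assignment fails constraints 1, 4, 5, and 6.

#1 values 4, 1, 6; f = 4 is not < b = 1 — fails.
#2 min(4, 1) = 1 — holds.
#3 e + f = 6 + 4 = 10; 10 < 13 — holds.
#4 b = 1 is not in {0, -3} — fails.
#5 e + b = 6 + 1 = 7, not 5 — fails.
#6 4 = 6*0 + 4, so 6 does not divide 4 — fails.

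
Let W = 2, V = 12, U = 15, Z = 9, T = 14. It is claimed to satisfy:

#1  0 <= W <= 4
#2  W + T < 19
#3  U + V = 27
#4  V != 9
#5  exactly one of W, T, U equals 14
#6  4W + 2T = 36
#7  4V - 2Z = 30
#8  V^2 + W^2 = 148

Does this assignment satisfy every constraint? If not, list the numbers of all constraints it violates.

#1 W = 2 lies in [0, 4]  OK
#2 W + T = 2 + 14 = 16; 16 < 19  OK
#3 U + V = 15 + 12 = 27  OK
#4 V = 12, and 12 ≠ 9  OK
#5 W=2, T=14, U=15; 1 of them equals 14  OK
#6 4W + 2T = 4(2) + 2(14) = 36  OK
#7 4V - 2Z = 4(12) - 2(9) = 30  OK
#8 V^2 + W^2 = 12^2 + 2^2 = 144 + 4 = 148  OK

All constraints are satisfied.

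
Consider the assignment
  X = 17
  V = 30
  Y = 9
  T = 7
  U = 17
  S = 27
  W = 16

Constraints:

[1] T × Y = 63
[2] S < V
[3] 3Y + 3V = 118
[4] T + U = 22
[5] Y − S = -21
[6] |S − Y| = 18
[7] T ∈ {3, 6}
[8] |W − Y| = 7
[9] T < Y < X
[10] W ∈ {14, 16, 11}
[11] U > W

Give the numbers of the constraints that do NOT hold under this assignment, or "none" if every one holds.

[1] T × Y = 7 × 9 = 63 — holds.
[2] S = 27, V = 30; 27 < 30 — holds.
[3] 3Y + 3V = 3(9) + 3(30) = 117, not 118 — does not hold.
[4] T + U = 7 + 17 = 24, not 22 — does not hold.
[5] Y − S = 9 − 27 = -18, not -21 — does not hold.
[6] |27 − 9| = 18 — holds.
[7] T = 7 is not in {3, 6} — does not hold.
[8] |16 − 9| = 7 — holds.
[9] values 7 < 9 < 17 — holds.
[10] W = 16 is in {14, 16, 11} — holds.
[11] U = 17, W = 16; 17 > 16 — holds.

Constraints 3, 4, 5, 7 are violated.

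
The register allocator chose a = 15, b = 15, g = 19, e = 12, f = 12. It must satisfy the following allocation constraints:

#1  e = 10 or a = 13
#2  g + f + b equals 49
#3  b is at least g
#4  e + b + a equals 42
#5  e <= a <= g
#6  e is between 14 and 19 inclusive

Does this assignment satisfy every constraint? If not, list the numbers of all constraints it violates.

Constraints 1, 2, 3, and 6 do not hold.

#1 e = 12 ≠ 10 and a = 15 ≠ 13; both disjuncts false  FAIL
#2 g + f + b = 19 + 12 + 15 = 46, not 49  FAIL
#3 b = 15, g = 19; 15 < 19 (want ≥)  FAIL
#4 e + b + a = 12 + 15 + 15 = 42  OK
#5 values 12 <= 15 <= 19  OK
#6 e = 12 is outside [14, 19]  FAIL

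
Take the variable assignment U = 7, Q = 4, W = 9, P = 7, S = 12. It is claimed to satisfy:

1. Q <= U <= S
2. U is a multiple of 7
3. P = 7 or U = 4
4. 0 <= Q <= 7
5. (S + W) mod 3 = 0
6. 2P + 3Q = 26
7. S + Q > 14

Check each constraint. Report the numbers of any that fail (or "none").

Yes — all constraints hold.

1. values 4 <= 7 <= 12  true
2. 7 / 7 = 1, so 7 divides 7  true
3. P = 7 = 7 (first disjunct)  true
4. Q = 4 lies in [0, 7]  true
5. S + W = 21; 21 mod 3 = 0  true
6. 2P + 3Q = 2(7) + 3(4) = 26  true
7. S + Q = 12 + 4 = 16; 16 > 14  true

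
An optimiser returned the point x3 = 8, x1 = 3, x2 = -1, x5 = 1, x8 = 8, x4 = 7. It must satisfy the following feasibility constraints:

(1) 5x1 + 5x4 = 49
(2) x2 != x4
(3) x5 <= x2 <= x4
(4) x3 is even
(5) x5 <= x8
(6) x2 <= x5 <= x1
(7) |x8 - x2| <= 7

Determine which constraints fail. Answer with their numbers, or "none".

(1) 5x1 + 5x4 = 5(3) + 5(7) = 50, not 49 — does not hold.
(2) x2 = -1, x4 = 7; distinct — holds.
(3) values 1, -1, 7; x5 = 1 is not <= x2 = -1 — does not hold.
(4) x3 = 8 is even — holds.
(5) x5 = 1, x8 = 8; 1 ≤ 8 — holds.
(6) values -1 <= 1 <= 3 — holds.
(7) |8 - (-1)| = 9; 9 > 7, exceeds bound 7 — does not hold.

Violated: 1, 3, and 7.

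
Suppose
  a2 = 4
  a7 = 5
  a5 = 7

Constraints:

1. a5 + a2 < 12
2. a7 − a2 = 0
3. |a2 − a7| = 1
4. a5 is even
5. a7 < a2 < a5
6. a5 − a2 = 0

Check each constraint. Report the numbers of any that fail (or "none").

Constraints 2, 4, 5, and 6 do not hold.

1. a5 + a2 = 7 + 4 = 11; 11 < 12 — satisfied.
2. a7 − a2 = 5 − 4 = 1, not 0 — violated.
3. |4 − 5| = 1 — satisfied.
4. a5 = 7 is odd — violated.
5. values 5, 4, 7; a7 = 5 is not < a2 = 4 — violated.
6. a5 − a2 = 7 − 4 = 3, not 0 — violated.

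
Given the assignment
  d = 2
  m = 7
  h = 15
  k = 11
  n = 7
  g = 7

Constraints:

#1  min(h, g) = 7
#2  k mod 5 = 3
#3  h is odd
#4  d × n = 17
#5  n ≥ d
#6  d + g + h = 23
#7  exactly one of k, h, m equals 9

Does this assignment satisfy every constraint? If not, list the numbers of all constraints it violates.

No — constraints 2, 4, 6, and 7 are not satisfied.

#1 min(15, 7) = 7  holds
#2 11 mod 5 = 1, not 3  fails
#3 h = 15 is odd  holds
#4 d × n = 2 × 7 = 14, not 17  fails
#5 n = 7, d = 2; 7 ≥ 2  holds
#6 d + g + h = 2 + 7 + 15 = 24, not 23  fails
#7 k=11, h=15, m=7; 0 of them equal 9, not exactly one  fails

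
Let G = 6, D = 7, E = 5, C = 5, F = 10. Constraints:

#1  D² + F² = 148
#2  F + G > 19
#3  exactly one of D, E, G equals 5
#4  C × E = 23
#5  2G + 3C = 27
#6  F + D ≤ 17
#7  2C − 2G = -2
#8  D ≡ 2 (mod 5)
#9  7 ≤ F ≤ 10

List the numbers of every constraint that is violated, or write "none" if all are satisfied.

#1 D² + F² = 7² + 10² = 49 + 100 = 149, not 148  fails
#2 F + G = 10 + 6 = 16; 16 ≤ 19, bound 19 not met  fails
#3 D=7, E=5, G=6; 1 of them equals 5  holds
#4 C × E = 5 × 5 = 25, not 23  fails
#5 2G + 3C = 2(6) + 3(5) = 27  holds
#6 F + D = 10 + 7 = 17; 17 ≤ 17  holds
#7 2C − 2G = 2(5) − 2(6) = -2  holds
#8 7 mod 5 = 2  holds
#9 F = 10 lies in [7, 10]  holds

No — constraints 1, 2, and 4 are not satisfied.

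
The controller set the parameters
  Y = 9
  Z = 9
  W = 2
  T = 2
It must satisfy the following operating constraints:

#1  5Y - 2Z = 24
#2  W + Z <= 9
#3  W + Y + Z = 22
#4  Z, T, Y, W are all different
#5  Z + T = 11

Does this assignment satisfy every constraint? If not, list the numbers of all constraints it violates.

#1 5Y - 2Z = 5(9) - 2(9) = 27, not 24 — violated.
#2 W + Z = 2 + 9 = 11; 11 > 9, bound 9 not met — violated.
#3 W + Y + Z = 2 + 9 + 9 = 20, not 22 — violated.
#4 Z = Y = 9, not all different — violated.
#5 Z + T = 9 + 2 = 11 — satisfied.

Constraints 1, 2, 3, and 4 are violated.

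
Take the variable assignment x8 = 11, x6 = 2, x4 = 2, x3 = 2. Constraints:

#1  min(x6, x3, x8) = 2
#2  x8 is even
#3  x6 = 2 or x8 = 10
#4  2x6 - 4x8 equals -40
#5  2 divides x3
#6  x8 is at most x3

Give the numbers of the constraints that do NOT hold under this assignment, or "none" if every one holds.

#1 min(2, 2, 11) = 2 — OK.
#2 x8 = 11 is odd — violated.
#3 x6 = 2 = 2 (first disjunct) — OK.
#4 2x6 - 4x8 = 2(2) - 4(11) = -40 — OK.
#5 2 / 2 = 1, so 2 divides 2 — OK.
#6 x8 = 11, x3 = 2; 11 > 2 (want ≤) — violated.

No — constraints 2, 6 are not satisfied.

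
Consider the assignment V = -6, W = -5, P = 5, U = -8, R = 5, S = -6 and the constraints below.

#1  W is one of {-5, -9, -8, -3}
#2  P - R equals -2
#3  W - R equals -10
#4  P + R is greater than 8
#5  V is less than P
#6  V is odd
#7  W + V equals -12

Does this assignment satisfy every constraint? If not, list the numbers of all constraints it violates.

#1 W = -5 is in {-5, -9, -8, -3} — OK.
#2 P - R = 5 - 5 = 0, not -2 — violated.
#3 W - R = -5 - 5 = -10 — OK.
#4 P + R = 5 + 5 = 10; 10 > 8 — OK.
#5 V = -6, P = 5; -6 < 5 — OK.
#6 V = -6 is even — violated.
#7 W + V = -5 + (-6) = -11, not -12 — violated.

Constraints 2, 6, and 7 do not hold.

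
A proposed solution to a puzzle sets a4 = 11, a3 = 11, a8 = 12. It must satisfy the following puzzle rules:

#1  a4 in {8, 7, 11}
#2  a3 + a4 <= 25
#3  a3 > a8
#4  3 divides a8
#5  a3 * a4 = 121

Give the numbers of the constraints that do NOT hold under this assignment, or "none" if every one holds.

Constraint 3 does not hold.

#1 a4 = 11 is in {8, 7, 11}  ✓
#2 a3 + a4 = 11 + 11 = 22; 22 ≤ 25  ✓
#3 a3 = 11, a8 = 12; 11 ≤ 12 (want >)  ✗
#4 12 / 3 = 4, so 3 divides 12  ✓
#5 a3 * a4 = 11 * 11 = 121  ✓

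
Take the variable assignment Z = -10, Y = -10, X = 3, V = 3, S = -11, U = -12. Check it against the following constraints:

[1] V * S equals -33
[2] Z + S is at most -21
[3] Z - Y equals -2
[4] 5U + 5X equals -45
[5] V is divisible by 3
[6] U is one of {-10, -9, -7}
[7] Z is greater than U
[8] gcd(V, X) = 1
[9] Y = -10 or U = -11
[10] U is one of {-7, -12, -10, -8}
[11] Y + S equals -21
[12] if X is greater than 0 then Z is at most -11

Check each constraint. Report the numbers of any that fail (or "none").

Constraints 3, 6, 8, and 12 are violated.

[1] V * S = 3 * (-11) = -33  ✔
[2] Z + S = -10 + (-11) = -21; -21 ≤ -21  ✔
[3] Z - Y = -10 - (-10) = 0, not -2  ✘
[4] 5U + 5X = 5(-12) + 5(3) = -45  ✔
[5] 3 / 3 = 1, so 3 divides 3  ✔
[6] U = -12 is not in {-10, -9, -7}  ✘
[7] Z = -10, U = -12; -10 > -12  ✔
[8] gcd(3, 3) = 3, not 1  ✘
[9] Y = -10 = -10 (first disjunct)  ✔
[10] U = -12 is in {-7, -12, -10, -8}  ✔
[11] Y + S = -10 + (-11) = -21  ✔
[12] X = 3 > 0, so we need Z ≤ -11; but Z = -10 > -11  ✘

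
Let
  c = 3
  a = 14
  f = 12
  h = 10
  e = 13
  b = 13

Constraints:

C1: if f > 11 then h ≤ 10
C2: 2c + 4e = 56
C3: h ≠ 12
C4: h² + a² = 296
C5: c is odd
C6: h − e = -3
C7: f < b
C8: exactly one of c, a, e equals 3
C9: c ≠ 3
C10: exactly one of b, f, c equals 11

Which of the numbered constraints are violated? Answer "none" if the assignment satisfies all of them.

Constraints 2, 9, 10 do not hold.

C1: f = 12 > 11, so we need h ≤ 10; h = 10 ≤ 10 — holds.
C2: 2c + 4e = 2(3) + 4(13) = 58, not 56 — does not hold.
C3: h = 10, and 10 ≠ 12 — holds.
C4: h² + a² = 10² + 14² = 100 + 196 = 296 — holds.
C5: c = 3 is odd — holds.
C6: h − e = 10 − 13 = -3 — holds.
C7: f = 12, b = 13; 12 < 13 — holds.
C8: c=3, a=14, e=13; 1 of them equals 3 — holds.
C9: c = 3, but 3 is required to differ — does not hold.
C10: b=13, f=12, c=3; 0 of them equal 11, not exactly one — does not hold.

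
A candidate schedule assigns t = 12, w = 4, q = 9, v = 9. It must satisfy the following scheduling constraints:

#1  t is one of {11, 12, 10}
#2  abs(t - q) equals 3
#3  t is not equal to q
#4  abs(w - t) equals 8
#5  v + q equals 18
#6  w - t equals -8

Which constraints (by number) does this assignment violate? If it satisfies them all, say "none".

None — every constraint holds.

#1 t = 12 is in {11, 12, 10} — holds.
#2 abs(12 - 9) = 3 — holds.
#3 t = 12, q = 9; distinct — holds.
#4 abs(4 - 12) = 8 — holds.
#5 v + q = 9 + 9 = 18 — holds.
#6 w - t = 4 - 12 = -8 — holds.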